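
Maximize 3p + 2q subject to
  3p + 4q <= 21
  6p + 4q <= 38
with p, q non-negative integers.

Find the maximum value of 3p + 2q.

18

Relaxing integrality, the LP optimum is 19.00 at (p,q) = (6.33, 0), which is not an integer point.
(p,q)=(6,0): 3·6+4·0=18≤21, 6·6+4·0=36≤38, objective 18.
(p,q)=(5,1): 3·5+4·1=19≤21, 6·5+4·1=34≤38, objective 17.
(p,q)=(5,0): 3·5+4·0=15≤21, 6·5+4·0=30≤38, objective 15.
No feasible integer point exceeds 18.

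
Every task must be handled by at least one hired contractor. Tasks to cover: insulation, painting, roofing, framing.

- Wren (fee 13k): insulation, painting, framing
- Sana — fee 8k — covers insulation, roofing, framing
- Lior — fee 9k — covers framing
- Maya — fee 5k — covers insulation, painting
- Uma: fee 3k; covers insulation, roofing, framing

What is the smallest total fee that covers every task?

8

Choose Maya and Uma: together they cover insulation, painting, roofing, framing — every task.
Total fee: 5 + 3 = 8.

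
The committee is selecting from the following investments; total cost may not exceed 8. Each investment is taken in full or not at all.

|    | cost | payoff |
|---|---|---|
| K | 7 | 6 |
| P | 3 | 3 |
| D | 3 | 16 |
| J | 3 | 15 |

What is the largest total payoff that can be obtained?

31

Take D and J: cost 3 + 3 = 6 ≤ 8, payoff 16 + 15 = 31.
No other feasible combination does better.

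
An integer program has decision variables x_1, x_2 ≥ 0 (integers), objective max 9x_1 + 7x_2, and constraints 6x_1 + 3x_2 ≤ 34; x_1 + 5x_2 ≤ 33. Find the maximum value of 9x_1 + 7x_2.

Relaxing integrality, the LP optimum is 66.19 at (x_1,x_2) = (2.63, 6.07), which is not an integer point.
(x_1,x_2)=(3,5): 6·3+3·5=33≤34, 1·3+5·5=28≤33, objective 62.
(x_1,x_2)=(2,6): 6·2+3·6=30≤34, 1·2+5·6=32≤33, objective 60.
(x_1,x_2)=(3,4): 6·3+3·4=30≤34, 1·3+5·4=23≤33, objective 55.
No feasible integer point exceeds 62.

62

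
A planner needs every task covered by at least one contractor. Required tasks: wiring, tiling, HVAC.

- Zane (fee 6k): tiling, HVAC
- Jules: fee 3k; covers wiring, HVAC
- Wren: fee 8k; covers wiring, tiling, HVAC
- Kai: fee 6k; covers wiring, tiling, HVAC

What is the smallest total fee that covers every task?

The greedy cost-per-new-task heuristic would pick Jules and Zane for 9, but a cheaper cover exists.
Kai alone covers wiring, tiling, HVAC — every task.
Total fee: 6.
No cover costs less than 6.

6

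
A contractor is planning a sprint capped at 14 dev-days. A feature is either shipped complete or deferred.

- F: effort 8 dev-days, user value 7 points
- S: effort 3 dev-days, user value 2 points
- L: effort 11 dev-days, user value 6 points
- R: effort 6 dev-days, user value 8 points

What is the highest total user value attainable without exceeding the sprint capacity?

S + R: effort 3 + 6 = 9 ≤ 14, user value 2 + 8 = 10.
F + R: effort 8 + 6 = 14 ≤ 14, user value 7 + 8 = 15.
Best is F and R with total user value 15.

15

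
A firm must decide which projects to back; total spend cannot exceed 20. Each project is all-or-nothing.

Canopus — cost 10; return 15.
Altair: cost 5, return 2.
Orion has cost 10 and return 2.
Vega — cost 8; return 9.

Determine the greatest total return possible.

Take Canopus and Vega: cost 10 + 8 = 18 ≤ 20, return 15 + 9 = 24.
No other feasible combination does better.

24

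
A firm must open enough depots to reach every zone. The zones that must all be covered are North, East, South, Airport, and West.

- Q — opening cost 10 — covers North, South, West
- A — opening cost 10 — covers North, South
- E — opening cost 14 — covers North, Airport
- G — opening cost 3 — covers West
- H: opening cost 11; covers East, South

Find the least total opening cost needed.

28

The greedy cost-per-new-zone heuristic would pick G, Q, H, and E for 38, but a cheaper cover exists.
Choose E, G, and H: together they cover North, East, South, Airport, West — every zone.
Total opening cost: 14 + 3 + 11 = 28.
No cover costs less than 28.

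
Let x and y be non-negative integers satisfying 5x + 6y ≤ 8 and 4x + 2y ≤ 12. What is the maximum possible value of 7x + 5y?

7

The continuous relaxation peaks at (1.6, 0) with value 11.20; rounding to a feasible lattice point costs some objective.
(x,y)=(1,0): 5·1+6·0=5≤8, 4·1+2·0=4≤12, objective 7.
(x,y)=(0,1): 5·0+6·1=6≤8, 4·0+2·1=2≤12, objective 5.
(x,y)=(0,0): 5·0+6·0=0≤8, 4·0+2·0=0≤12, objective 0.
The best lattice point is (1,0), giving 7.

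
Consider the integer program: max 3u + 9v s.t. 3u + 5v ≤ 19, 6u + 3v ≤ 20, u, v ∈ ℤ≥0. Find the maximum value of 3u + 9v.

30

The continuous relaxation peaks at (0, 3.8) with value 34.20; rounding to a feasible lattice point costs some objective.
(u,v)=(1,3): 3·1+5·3=18≤19, 6·1+3·3=15≤20, objective 30.
(u,v)=(0,3): 3·0+5·3=15≤19, 6·0+3·3=9≤20, objective 27.
(u,v)=(2,2): 3·2+5·2=16≤19, 6·2+3·2=18≤20, objective 24.
The best lattice point is (1,3), giving 30.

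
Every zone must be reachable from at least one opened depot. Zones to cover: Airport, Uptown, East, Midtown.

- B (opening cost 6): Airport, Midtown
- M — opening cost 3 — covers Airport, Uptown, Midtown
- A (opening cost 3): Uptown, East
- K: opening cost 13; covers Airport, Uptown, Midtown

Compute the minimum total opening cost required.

6

Choose M and A: together they cover Airport, Uptown, East, Midtown — every zone.
Total opening cost: 3 + 3 = 6.
No cover costs less than 6.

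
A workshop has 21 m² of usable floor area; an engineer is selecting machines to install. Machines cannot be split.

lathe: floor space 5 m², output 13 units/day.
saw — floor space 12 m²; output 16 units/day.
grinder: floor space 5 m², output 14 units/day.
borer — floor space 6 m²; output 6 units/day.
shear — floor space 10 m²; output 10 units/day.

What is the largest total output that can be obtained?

37

lathe + grinder + shear: floor space 5 + 5 + 10 = 20 ≤ 21, output 13 + 14 + 10 = 37.
lathe + grinder + borer: floor space 5 + 5 + 6 = 16 ≤ 21, output 13 + 14 + 6 = 33.
saw + grinder: floor space 12 + 5 = 17 ≤ 21, output 16 + 14 = 30.
Best is lathe, grinder, and shear with total output 37.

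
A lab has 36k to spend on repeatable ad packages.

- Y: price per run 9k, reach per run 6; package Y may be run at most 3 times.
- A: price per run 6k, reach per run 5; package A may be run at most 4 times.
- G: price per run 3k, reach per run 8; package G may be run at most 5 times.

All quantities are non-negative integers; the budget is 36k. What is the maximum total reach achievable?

56

3×A and 5×G: price 33 ≤ 36, reach 3·5 + 5·8 = 55.
1×Y, 2×A, and 5×G: price 36 ≤ 36, reach 1·6 + 2·5 + 5·8 = 56.
Best is 56.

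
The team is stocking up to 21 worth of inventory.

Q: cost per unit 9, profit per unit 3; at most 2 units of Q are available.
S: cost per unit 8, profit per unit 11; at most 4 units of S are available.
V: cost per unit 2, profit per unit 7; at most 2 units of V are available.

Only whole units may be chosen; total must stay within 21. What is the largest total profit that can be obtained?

2×S and 2×V: cost 20 ≤ 21, profit 2·11 + 2·7 = 36.
2×S and 1×V: cost 18 ≤ 21, profit 2·11 + 1·7 = 29.
Best is 36.

36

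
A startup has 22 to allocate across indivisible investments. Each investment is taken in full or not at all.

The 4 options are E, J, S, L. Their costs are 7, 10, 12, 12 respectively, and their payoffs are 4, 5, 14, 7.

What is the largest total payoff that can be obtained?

19

Treat it as a binary knapsack problem.
E + S: cost 7 + 12 = 19 ≤ 22, payoff 4 + 14 = 18.
S: cost 12 ≤ 22, payoff 14.
J + S: cost 10 + 12 = 22 ≤ 22, payoff 5 + 14 = 19.
Best is J and S with total payoff 19.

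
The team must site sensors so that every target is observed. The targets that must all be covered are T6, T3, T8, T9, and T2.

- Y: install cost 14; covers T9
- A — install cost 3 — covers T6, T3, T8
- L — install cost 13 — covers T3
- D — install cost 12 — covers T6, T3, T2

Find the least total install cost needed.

29

Choose Y, A, and D: together they cover T6, T3, T8, T9, T2 — every target.
Total install cost: 14 + 3 + 12 = 29.
No cover costs less than 29.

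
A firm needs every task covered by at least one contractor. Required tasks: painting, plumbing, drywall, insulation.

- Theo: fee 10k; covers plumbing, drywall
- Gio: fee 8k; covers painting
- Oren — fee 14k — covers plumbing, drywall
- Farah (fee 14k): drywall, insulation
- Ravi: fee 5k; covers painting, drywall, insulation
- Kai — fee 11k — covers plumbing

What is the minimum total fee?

This is an integer covering problem.
Choose Theo and Ravi: together they cover painting, plumbing, drywall, insulation — every task.
Total fee: 10 + 5 = 15.

15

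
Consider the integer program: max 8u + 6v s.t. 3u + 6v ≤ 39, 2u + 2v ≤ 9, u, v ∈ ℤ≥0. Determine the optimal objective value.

32

The continuous relaxation peaks at (4.5, 0) with value 36.00; rounding to a feasible lattice point costs some objective.
(u,v)=(4,0) is feasible, giving 32.
(u,v)=(3,1) is feasible, giving 30.
(u,v)=(3,0) is feasible, giving 24.
Maximum is 32 at (u,v)=(4,0).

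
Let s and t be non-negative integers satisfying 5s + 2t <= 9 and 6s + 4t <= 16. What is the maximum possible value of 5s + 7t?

(s,t)=(0,4) is feasible, giving 28.
(s,t)=(0,3) is feasible, giving 21.
Maximum is 28 at (s,t)=(0,4).

28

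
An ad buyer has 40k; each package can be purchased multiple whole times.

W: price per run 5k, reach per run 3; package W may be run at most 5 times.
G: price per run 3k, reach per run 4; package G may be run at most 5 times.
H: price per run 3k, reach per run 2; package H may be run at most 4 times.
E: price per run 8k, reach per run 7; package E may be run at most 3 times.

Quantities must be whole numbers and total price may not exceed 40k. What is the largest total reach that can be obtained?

41

5×G, 3×H, and 2×E: price 40 ≤ 40, reach 5·4 + 3·2 + 2·7 = 40.
5×G and 3×E: price 39 ≤ 40, reach 5·4 + 3·7 = 41.
Best is 41.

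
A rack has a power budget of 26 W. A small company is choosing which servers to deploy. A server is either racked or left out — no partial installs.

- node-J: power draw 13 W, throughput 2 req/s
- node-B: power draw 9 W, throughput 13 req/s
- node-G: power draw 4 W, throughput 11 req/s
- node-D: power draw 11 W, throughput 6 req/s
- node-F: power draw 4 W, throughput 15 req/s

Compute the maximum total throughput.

39

Treat it as a binary knapsack problem.
Allowing fractional choices, the relaxed optimum would be about 43.9, but servers are indivisible.
node-B + node-D + node-F: power draw 9 + 11 + 4 = 24 ≤ 26, throughput 13 + 6 + 15 = 34.
node-G + node-D + node-F: power draw 4 + 11 + 4 = 19 ≤ 26, throughput 11 + 6 + 15 = 32.
node-B + node-G + node-F: power draw 9 + 4 + 4 = 17 ≤ 26, throughput 13 + 11 + 15 = 39.
Best is node-B, node-G, and node-F with total throughput 39.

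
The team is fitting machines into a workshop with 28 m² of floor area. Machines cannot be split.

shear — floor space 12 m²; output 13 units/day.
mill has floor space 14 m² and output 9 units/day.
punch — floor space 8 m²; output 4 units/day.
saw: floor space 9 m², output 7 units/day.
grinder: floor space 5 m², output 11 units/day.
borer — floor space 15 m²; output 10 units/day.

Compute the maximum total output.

31

Take shear, saw, and grinder: floor space 12 + 9 + 5 = 26 ≤ 28, output 13 + 7 + 11 = 31.
No other feasible combination does better.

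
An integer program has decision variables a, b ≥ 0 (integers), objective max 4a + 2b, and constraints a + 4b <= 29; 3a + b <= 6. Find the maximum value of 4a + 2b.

12

(a,b)=(0,6): 1·0+4·6=24≤29, 3·0+1·6=6≤6, objective 12.
(a,b)=(0,5): 1·0+4·5=20≤29, 3·0+1·5=5≤6, objective 10.
No feasible integer point exceeds 12.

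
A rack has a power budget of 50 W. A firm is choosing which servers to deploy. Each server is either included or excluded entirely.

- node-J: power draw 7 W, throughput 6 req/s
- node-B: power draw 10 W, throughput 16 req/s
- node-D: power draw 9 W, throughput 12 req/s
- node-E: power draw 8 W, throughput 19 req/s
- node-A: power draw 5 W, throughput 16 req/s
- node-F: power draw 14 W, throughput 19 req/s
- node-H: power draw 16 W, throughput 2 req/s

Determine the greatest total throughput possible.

82

Allowing fractional choices, the relaxed optimum would be about 85.4, but servers are indivisible.
node-J + node-D + node-E + node-A + node-F: power draw 7 + 9 + 8 + 5 + 14 = 43 ≤ 50, throughput 6 + 12 + 19 + 16 + 19 = 72.
node-B + node-D + node-E + node-A + node-F: power draw 10 + 9 + 8 + 5 + 14 = 46 ≤ 50, throughput 16 + 12 + 19 + 16 + 19 = 82.
node-J + node-B + node-E + node-A + node-F: power draw 7 + 10 + 8 + 5 + 14 = 44 ≤ 50, throughput 6 + 16 + 19 + 16 + 19 = 76.
Best is node-B, node-D, node-E, node-A, and node-F with total throughput 82.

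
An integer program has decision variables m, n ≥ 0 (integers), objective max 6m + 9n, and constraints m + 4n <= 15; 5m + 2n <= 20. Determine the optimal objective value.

39

(m,n)=(2,3) is feasible, giving 39.
(m,n)=(3,2) is feasible, giving 36.
(m,n)=(1,3) is feasible, giving 33.
(m,n)=(2,2) is feasible, giving 30.
Maximum is 39 at (m,n)=(2,3).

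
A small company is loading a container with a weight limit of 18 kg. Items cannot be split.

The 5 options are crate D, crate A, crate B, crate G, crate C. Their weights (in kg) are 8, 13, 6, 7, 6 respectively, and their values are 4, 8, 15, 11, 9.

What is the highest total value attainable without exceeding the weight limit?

26

Allowing fractional choices, the relaxed optimum would be about 33.5, but items are indivisible.
crate B + crate G: weight 6 + 7 = 13 ≤ 18, value 15 + 11 = 26.
crate G + crate C: weight 7 + 6 = 13 ≤ 18, value 11 + 9 = 20.
crate B + crate C: weight 6 + 6 = 12 ≤ 18, value 15 + 9 = 24.
Best is crate B and crate G with total value 26.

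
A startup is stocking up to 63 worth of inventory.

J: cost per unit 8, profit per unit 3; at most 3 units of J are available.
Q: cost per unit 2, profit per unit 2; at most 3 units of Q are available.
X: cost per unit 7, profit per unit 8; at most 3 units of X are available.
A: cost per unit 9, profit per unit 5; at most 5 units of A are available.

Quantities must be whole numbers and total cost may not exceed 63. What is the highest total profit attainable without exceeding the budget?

50

3×Q, 3×X, and 4×A: cost 63 ≤ 63, profit 3·2 + 3·8 + 4·5 = 50.
2×Q, 3×X, and 4×A: cost 61 ≤ 63, profit 2·2 + 3·8 + 4·5 = 48.
Best is 50.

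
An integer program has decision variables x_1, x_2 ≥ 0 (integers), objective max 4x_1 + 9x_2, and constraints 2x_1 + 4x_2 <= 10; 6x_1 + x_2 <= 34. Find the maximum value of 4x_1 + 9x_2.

Relaxing integrality, the LP optimum is 22.50 at (x_1,x_2) = (0, 2.5), which is not an integer point.
(x_1,x_2)=(1,2): 2·1+4·2=10≤10, 6·1+1·2=8≤34, objective 22.
(x_1,x_2)=(0,2): 2·0+4·2=8≤10, 6·0+1·2=2≤34, objective 18.
(x_1,x_2)=(2,1): 2·2+4·1=8≤10, 6·2+1·1=13≤34, objective 17.
(x_1,x_2)=(1,1): 2·1+4·1=6≤10, 6·1+1·1=7≤34, objective 13.
The best lattice point is (1,2), giving 22.

22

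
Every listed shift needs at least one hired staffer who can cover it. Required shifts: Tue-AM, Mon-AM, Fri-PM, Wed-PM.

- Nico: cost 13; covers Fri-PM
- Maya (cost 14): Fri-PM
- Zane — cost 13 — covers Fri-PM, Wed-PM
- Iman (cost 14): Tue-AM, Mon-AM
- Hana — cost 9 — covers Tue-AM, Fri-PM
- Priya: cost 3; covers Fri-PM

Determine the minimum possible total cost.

27

Choose Zane and Iman: together they cover Tue-AM, Mon-AM, Fri-PM, Wed-PM — every shift.
Total cost: 13 + 14 = 27.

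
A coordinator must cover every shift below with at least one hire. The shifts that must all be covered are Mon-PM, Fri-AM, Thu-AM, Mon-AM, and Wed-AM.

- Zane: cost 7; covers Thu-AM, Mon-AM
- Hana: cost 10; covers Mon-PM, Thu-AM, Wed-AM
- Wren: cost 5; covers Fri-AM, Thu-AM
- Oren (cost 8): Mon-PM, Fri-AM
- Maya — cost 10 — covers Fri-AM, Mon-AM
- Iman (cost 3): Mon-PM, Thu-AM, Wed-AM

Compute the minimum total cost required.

13

This is a weighted set-cover instance.
The greedy cost-per-new-shift heuristic would pick Iman, Wren, and Zane for 15, but a cheaper cover exists.
Choose Maya and Iman: together they cover Mon-PM, Fri-AM, Thu-AM, Mon-AM, Wed-AM — every shift.
Total cost: 10 + 3 = 13.
No cover costs less than 13.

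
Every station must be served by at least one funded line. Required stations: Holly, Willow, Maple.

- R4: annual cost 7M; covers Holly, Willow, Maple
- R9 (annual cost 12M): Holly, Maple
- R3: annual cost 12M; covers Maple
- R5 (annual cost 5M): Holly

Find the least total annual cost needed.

7

R4 alone covers Holly, Willow, Maple — every station.
Total annual cost: 7.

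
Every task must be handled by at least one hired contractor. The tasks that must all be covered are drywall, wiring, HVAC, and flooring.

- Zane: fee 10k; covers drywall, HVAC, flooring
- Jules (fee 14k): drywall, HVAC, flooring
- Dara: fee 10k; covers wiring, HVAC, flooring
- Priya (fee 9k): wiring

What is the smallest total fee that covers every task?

19

Choose Zane and Priya: together they cover drywall, wiring, HVAC, flooring — every task.
Total fee: 10 + 9 = 19.
No cover costs less than 19.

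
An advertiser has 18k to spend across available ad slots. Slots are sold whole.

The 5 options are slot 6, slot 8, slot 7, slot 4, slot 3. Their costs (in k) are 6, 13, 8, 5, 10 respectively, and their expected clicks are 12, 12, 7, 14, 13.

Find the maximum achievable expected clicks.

Allowing fractional choices, the relaxed optimum would be about 35.1, but ad slots are indivisible.
slot 6 + slot 4: cost 6 + 5 = 11 ≤ 18, expected clicks 12 + 14 = 26.
slot 4 + slot 3: cost 5 + 10 = 15 ≤ 18, expected clicks 14 + 13 = 27.
Best is slot 4 and slot 3 with total expected clicks 27.

27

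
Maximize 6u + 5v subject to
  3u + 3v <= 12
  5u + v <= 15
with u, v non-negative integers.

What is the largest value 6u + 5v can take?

22

The continuous relaxation peaks at (2.75, 1.25) with value 22.75; rounding to a feasible lattice point costs some objective.
(u,v)=(2,2): 3·2+3·2=12≤12, 5·2+1·2=12≤15, objective 22.
(u,v)=(1,3): 3·1+3·3=12≤12, 5·1+1·3=8≤15, objective 21.
(u,v)=(3,0): 3·3+3·0=9≤12, 5·3+1·0=15≤15, objective 18.
Maximum is 22 at (u,v)=(2,2).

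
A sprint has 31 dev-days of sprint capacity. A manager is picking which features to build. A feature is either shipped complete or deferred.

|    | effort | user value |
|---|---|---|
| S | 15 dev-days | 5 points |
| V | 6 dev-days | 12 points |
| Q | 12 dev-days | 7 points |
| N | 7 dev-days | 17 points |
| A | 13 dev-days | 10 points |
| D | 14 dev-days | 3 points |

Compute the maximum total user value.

39

Take V, N, and A: effort 6 + 7 + 13 = 26 ≤ 31, user value 12 + 17 + 10 = 39.
No other feasible combination does better.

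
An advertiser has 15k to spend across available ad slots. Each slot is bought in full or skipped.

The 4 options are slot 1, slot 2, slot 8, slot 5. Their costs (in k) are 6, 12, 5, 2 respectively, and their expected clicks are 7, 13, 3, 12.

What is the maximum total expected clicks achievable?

slot 1 + slot 8 + slot 5: cost 6 + 5 + 2 = 13 ≤ 15, expected clicks 7 + 3 + 12 = 22.
slot 2 + slot 5: cost 12 + 2 = 14 ≤ 15, expected clicks 13 + 12 = 25.
Best is slot 2 and slot 5 with total expected clicks 25.

25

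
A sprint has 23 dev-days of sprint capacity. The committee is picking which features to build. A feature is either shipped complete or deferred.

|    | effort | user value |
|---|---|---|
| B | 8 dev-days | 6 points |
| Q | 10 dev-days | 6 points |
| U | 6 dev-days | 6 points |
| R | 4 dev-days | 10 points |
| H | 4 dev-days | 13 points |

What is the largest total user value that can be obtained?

Allowing fractional choices, the relaxed optimum would be about 35.6, but features are indivisible.
B + U + R + H: effort 8 + 6 + 4 + 4 = 22 ≤ 23, user value 6 + 6 + 10 + 13 = 35.
U + R + H: effort 6 + 4 + 4 = 14 ≤ 23, user value 6 + 10 + 13 = 29.
Best is B, U, R, and H with total user value 35.

35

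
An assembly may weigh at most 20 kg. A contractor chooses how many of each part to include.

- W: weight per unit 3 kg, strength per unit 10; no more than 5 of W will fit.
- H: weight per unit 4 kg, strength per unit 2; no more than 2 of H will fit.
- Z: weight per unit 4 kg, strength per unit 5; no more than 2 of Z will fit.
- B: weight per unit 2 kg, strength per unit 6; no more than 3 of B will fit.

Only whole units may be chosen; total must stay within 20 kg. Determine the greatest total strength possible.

62

5×W and 2×B: weight 19 ≤ 20, strength 5·10 + 2·6 = 62.
4×W and 3×B: weight 18 ≤ 20, strength 4·10 + 3·6 = 58.
Best is 62.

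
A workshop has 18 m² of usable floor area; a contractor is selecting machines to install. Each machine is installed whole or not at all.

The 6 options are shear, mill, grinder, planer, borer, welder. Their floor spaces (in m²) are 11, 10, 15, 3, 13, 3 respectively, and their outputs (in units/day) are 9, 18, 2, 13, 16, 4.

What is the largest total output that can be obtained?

Take mill, planer, and welder: floor space 10 + 3 + 3 = 16 ≤ 18, output 18 + 13 + 4 = 35.
No other feasible combination does better.

35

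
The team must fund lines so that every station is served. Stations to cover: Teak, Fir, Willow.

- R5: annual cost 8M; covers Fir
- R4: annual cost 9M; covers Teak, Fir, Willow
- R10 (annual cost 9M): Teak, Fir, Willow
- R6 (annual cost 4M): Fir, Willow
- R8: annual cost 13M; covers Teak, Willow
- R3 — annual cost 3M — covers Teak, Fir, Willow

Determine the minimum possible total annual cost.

R3 alone covers Teak, Fir, Willow — every station.
Total annual cost: 3.
No cover costs less than 3.

3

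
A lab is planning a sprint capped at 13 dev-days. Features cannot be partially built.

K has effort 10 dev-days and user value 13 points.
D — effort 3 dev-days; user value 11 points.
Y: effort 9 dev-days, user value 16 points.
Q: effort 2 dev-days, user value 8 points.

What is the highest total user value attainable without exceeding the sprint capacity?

D + Y: effort 3 + 9 = 12 ≤ 13, user value 11 + 16 = 27.
Y + Q: effort 9 + 2 = 11 ≤ 13, user value 16 + 8 = 24.
Best is D and Y with total user value 27.

27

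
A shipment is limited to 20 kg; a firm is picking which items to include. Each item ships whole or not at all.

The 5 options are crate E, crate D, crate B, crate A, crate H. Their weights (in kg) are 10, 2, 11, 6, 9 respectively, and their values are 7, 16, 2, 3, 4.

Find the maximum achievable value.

crate D + crate A + crate H: weight 2 + 6 + 9 = 17 ≤ 20, value 16 + 3 + 4 = 23.
crate E + crate D: weight 10 + 2 = 12 ≤ 20, value 7 + 16 = 23.
crate E + crate D + crate A: weight 10 + 2 + 6 = 18 ≤ 20, value 7 + 16 + 3 = 26.
Best is crate E, crate D, and crate A with total value 26.

26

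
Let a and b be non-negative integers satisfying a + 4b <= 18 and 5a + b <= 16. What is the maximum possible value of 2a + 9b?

(a,b)=(2,4) is feasible, giving 40.
(a,b)=(1,4) is feasible, giving 38.
(a,b)=(0,4) is feasible, giving 36.
No feasible integer point exceeds 40.

40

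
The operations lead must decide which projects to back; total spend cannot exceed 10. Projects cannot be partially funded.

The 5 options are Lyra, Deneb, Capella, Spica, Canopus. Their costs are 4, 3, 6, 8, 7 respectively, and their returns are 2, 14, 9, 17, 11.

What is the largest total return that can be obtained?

Allowing fractional choices, the relaxed optimum would be about 28.9, but projects are indivisible.
Deneb + Capella: cost 3 + 6 = 9 ≤ 10, return 14 + 9 = 23.
Deneb + Canopus: cost 3 + 7 = 10 ≤ 10, return 14 + 11 = 25.
Best is Deneb and Canopus with total return 25.

25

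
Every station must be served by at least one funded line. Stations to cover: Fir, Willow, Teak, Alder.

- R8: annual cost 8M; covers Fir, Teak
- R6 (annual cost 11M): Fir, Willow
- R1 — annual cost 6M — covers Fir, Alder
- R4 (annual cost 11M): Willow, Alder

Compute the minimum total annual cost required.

The greedy cost-per-new-station heuristic would pick R1, R8, and R6 for 25, but a cheaper cover exists.
Choose R8 and R4: together they cover Fir, Willow, Teak, Alder — every station.
Total annual cost: 8 + 11 = 19.
No cover costs less than 19.

19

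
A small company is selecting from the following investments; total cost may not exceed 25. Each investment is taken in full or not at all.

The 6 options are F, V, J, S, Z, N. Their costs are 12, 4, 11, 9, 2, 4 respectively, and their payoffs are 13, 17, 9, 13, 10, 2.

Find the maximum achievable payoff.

F + V + Z + N: cost 12 + 4 + 2 + 4 = 22 ≤ 25, payoff 13 + 17 + 10 + 2 = 42.
F + V + S: cost 12 + 4 + 9 = 25 ≤ 25, payoff 13 + 17 + 13 = 43.
V + S + Z + N: cost 4 + 9 + 2 + 4 = 19 ≤ 25, payoff 17 + 13 + 10 + 2 = 42.
Best is F, V, and S with total payoff 43.

43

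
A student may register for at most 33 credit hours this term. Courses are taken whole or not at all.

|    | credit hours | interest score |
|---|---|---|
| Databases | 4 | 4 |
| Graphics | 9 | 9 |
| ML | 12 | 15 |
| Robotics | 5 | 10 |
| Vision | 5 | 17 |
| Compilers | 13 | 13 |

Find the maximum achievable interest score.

This is an integer program with binary decision variables.
Allowing fractional choices, the relaxed optimum would be about 53.0, but courses are indivisible.
Databases + ML + Robotics + Vision: credit hours 4 + 12 + 5 + 5 = 26 ≤ 33, interest score 4 + 15 + 10 + 17 = 46.
Graphics + Robotics + Vision + Compilers: credit hours 9 + 5 + 5 + 13 = 32 ≤ 33, interest score 9 + 10 + 17 + 13 = 49.
Graphics + ML + Robotics + Vision: credit hours 9 + 12 + 5 + 5 = 31 ≤ 33, interest score 9 + 15 + 10 + 17 = 51.
Best is Graphics, ML, Robotics, and Vision with total interest score 51.

51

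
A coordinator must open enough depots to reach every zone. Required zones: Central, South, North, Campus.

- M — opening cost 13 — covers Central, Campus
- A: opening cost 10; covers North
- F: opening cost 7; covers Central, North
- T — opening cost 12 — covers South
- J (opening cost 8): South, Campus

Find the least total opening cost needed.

Choose F and J: together they cover Central, South, North, Campus — every zone.
Total opening cost: 7 + 8 = 15.
No cover costs less than 15.

15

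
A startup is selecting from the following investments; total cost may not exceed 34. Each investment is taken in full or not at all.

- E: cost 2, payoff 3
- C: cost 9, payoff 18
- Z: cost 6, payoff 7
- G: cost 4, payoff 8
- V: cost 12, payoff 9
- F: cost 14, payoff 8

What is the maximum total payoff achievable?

45

Take E, C, Z, G, and V: cost 2 + 9 + 6 + 4 + 12 = 33 ≤ 34, payoff 3 + 18 + 7 + 8 + 9 = 45.
No other feasible combination does better.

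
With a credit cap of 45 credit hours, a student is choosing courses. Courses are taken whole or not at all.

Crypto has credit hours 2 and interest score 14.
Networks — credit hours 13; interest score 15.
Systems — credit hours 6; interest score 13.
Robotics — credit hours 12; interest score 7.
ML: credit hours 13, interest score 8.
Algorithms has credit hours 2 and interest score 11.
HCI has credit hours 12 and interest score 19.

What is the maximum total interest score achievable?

72

Crypto + Networks + Systems + Algorithms + HCI: credit hours 2 + 13 + 6 + 2 + 12 = 35 ≤ 45, interest score 14 + 15 + 13 + 11 + 19 = 72.
Crypto + Networks + Systems + Robotics + HCI: credit hours 2 + 13 + 6 + 12 + 12 = 45 ≤ 45, interest score 14 + 15 + 13 + 7 + 19 = 68.
Crypto + Networks + ML + Algorithms + HCI: credit hours 2 + 13 + 13 + 2 + 12 = 42 ≤ 45, interest score 14 + 15 + 8 + 11 + 19 = 67.
Best is Crypto, Networks, Systems, Algorithms, and HCI with total interest score 72.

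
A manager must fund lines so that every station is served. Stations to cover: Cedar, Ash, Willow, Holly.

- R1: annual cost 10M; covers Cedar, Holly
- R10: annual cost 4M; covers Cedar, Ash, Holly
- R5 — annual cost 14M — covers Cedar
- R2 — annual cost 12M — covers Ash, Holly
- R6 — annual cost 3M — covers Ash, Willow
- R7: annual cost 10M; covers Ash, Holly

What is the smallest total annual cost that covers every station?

Choose R10 and R6: together they cover Cedar, Ash, Willow, Holly — every station.
Total annual cost: 4 + 3 = 7.

7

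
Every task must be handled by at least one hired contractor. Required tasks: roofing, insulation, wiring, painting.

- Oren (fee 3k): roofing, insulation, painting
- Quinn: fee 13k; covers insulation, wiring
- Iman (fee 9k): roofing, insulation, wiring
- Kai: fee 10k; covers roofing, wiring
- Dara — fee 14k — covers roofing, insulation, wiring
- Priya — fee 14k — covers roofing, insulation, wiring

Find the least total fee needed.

This is an integer covering problem.
Choose Oren and Iman: together they cover roofing, insulation, wiring, painting — every task.
Total fee: 3 + 9 = 12.
No cover costs less than 12.

12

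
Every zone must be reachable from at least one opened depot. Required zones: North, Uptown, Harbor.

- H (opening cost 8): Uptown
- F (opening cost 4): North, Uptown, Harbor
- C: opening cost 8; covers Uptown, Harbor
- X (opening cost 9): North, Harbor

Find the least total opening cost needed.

4

F alone covers North, Uptown, Harbor — every zone.
Total opening cost: 4.
No cover costs less than 4.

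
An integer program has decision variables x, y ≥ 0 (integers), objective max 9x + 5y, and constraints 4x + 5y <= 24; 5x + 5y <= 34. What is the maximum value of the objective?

(x,y)=(6,0): 4·6+5·0=24≤24, 5·6+5·0=30≤34, objective 54.
(x,y)=(5,0): 4·5+5·0=20≤24, 5·5+5·0=25≤34, objective 45.
No feasible integer point exceeds 54.

54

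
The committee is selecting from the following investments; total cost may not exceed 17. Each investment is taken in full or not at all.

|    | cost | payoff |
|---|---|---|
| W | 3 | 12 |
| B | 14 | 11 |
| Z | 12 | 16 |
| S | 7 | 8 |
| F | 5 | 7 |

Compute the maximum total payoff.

28

This is a 0-1 knapsack instance.
Allowing fractional choices, the relaxed optimum would be about 31.0, but investments are indivisible.
W + Z: cost 3 + 12 = 15 ≤ 17, payoff 12 + 16 = 28.
W + S + F: cost 3 + 7 + 5 = 15 ≤ 17, payoff 12 + 8 + 7 = 27.
Best is W and Z with total payoff 28.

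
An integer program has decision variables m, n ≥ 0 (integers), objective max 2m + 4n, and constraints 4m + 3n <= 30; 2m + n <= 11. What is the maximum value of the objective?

(m,n)=(0,10) is feasible, giving 40.
(m,n)=(0,9) is feasible, giving 36.
No feasible integer point exceeds 40.

40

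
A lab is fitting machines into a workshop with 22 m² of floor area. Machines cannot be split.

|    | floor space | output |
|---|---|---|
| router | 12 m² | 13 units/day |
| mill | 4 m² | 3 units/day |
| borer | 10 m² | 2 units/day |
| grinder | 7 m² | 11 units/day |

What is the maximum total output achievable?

This is a 0-1 knapsack instance.
router + grinder: floor space 12 + 7 = 19 ≤ 22, output 13 + 11 = 24.
mill + borer + grinder: floor space 4 + 10 + 7 = 21 ≤ 22, output 3 + 2 + 11 = 16.
router + mill: floor space 12 + 4 = 16 ≤ 22, output 13 + 3 = 16.
Best is router and grinder with total output 24.

24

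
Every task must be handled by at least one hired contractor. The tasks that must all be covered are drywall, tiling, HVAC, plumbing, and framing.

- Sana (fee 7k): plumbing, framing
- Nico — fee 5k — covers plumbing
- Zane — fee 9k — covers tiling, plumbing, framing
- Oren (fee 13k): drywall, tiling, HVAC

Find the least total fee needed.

20

Choose Sana and Oren: together they cover drywall, tiling, HVAC, plumbing, framing — every task.
Total fee: 7 + 13 = 20.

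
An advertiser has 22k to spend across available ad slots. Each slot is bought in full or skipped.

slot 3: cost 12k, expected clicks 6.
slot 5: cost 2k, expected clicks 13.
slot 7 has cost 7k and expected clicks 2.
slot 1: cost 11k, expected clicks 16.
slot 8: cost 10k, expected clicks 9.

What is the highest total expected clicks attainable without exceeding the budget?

Allowing fractional choices, the relaxed optimum would be about 37.1, but ad slots are indivisible.
slot 1 + slot 8: cost 11 + 10 = 21 ≤ 22, expected clicks 16 + 9 = 25.
slot 5 + slot 7 + slot 1: cost 2 + 7 + 11 = 20 ≤ 22, expected clicks 13 + 2 + 16 = 31.
slot 5 + slot 1: cost 2 + 11 = 13 ≤ 22, expected clicks 13 + 16 = 29.
Best is slot 5, slot 7, and slot 1 with total expected clicks 31.

31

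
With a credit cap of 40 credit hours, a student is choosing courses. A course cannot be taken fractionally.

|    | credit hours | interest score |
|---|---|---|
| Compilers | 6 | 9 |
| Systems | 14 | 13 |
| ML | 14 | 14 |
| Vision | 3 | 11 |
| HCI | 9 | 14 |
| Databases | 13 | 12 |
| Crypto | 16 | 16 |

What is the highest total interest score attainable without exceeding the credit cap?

This is a 0-1 knapsack instance.
Take Systems, ML, Vision, and HCI: credit hours 14 + 14 + 3 + 9 = 40 ≤ 40, interest score 13 + 14 + 11 + 14 = 52.
No other feasible combination does better.

52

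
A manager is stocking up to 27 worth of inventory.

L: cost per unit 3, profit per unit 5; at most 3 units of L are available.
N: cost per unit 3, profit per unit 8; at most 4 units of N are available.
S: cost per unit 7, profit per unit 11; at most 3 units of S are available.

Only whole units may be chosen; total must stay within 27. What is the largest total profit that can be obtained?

54

This is a bounded integer knapsack.
Take 4×N and 2×S: cost 26 ≤ 27, profit 4·8 + 2·11 = 54.
N has the best ratio (8/3) and is taken to its limit of 4; remaining capacity is filled optimally with the others.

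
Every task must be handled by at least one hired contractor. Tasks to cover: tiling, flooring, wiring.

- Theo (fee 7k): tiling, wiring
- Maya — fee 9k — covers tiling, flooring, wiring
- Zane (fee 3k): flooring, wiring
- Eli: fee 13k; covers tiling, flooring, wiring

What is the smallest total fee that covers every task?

The greedy cost-per-new-task heuristic would pick Zane and Theo for 10, but a cheaper cover exists.
Maya alone covers tiling, flooring, wiring — every task.
Total fee: 9.
No cover costs less than 9.

9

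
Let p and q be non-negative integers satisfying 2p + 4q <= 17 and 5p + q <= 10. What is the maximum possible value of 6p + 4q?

18

(p,q)=(1,3) is feasible, giving 18.
(p,q)=(0,4) is feasible, giving 16.
(p,q)=(1,2) is feasible, giving 14.
(p,q)=(0,3) is feasible, giving 12.
The best lattice point is (1,3), giving 18.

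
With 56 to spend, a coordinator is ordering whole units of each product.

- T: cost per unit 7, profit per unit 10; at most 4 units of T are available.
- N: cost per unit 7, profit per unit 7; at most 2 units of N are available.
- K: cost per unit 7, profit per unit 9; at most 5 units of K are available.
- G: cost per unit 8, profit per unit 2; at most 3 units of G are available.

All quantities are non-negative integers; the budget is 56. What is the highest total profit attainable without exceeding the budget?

76

Take 4×T and 4×K: cost 56 ≤ 56, profit 4·10 + 4·9 = 76.
T has the best ratio (10/7) and is taken to its limit of 4; remaining capacity is filled optimally with the others.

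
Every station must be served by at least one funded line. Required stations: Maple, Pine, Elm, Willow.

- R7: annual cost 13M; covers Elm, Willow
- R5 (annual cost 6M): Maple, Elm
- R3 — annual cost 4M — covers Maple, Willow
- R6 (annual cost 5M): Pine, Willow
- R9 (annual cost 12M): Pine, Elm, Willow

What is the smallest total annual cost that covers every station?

This is a weighted set-cover instance.
The greedy cost-per-new-station heuristic would pick R3, R6, and R5 for 15, but a cheaper cover exists.
Choose R5 and R6: together they cover Maple, Pine, Elm, Willow — every station.
Total annual cost: 6 + 5 = 11.
No cover costs less than 11.

11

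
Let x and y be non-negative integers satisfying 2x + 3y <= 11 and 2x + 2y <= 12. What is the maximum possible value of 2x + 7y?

(x,y)=(1,3): 2·1+3·3=11≤11, 2·1+2·3=8≤12, objective 23.
(x,y)=(0,3): 2·0+3·3=9≤11, 2·0+2·3=6≤12, objective 21.
(x,y)=(2,2): 2·2+3·2=10≤11, 2·2+2·2=8≤12, objective 18.
No feasible integer point exceeds 23.

23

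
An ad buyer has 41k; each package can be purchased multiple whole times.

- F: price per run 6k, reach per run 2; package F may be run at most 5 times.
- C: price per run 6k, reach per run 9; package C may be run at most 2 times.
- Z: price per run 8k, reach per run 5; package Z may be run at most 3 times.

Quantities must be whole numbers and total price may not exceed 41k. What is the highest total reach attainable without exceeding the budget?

This is a bounded integer knapsack.
2×F, 2×C, and 2×Z: price 40 ≤ 41, reach 2·2 + 2·9 + 2·5 = 32.
2×C and 3×Z: price 36 ≤ 41, reach 2·9 + 3·5 = 33.
Best is 33.

33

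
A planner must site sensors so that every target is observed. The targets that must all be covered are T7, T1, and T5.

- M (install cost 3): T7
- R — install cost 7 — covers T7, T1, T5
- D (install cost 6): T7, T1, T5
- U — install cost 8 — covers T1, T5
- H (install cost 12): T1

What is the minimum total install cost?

6

D alone covers T7, T1, T5 — every target.
Total install cost: 6.
No cover costs less than 6.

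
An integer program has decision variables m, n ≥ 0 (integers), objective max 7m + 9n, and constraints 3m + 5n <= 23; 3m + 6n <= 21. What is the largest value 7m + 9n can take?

49

(m,n)=(7,0): 3·7+5·0=21≤23, 3·7+6·0=21≤21, objective 49.
(m,n)=(6,0): 3·6+5·0=18≤23, 3·6+6·0=18≤21, objective 42.
No feasible integer point exceeds 49.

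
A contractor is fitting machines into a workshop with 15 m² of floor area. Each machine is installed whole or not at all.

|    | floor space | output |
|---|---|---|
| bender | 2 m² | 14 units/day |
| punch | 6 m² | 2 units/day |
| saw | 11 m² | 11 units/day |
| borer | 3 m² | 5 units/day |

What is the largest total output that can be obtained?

Treat it as a binary knapsack problem.
Allowing fractional choices, the relaxed optimum would be about 29.0, but machines are indivisible.
bender + saw: floor space 2 + 11 = 13 ≤ 15, output 14 + 11 = 25.
bender + punch + borer: floor space 2 + 6 + 3 = 11 ≤ 15, output 14 + 2 + 5 = 21.
bender + borer: floor space 2 + 3 = 5 ≤ 15, output 14 + 5 = 19.
Best is bender and saw with total output 25.

25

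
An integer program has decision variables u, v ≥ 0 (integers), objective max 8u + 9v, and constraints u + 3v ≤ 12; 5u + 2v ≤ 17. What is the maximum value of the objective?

43

Relaxing integrality, the LP optimum is 46.38 at (u,v) = (2.08, 3.31), which is not an integer point.
(u,v)=(2,3): 1·2+3·3=11≤12, 5·2+2·3=16≤17, objective 43.
(u,v)=(1,3): 1·1+3·3=10≤12, 5·1+2·3=11≤17, objective 35.
(u,v)=(2,2): 1·2+3·2=8≤12, 5·2+2·2=14≤17, objective 34.
(u,v)=(1,2): 1·1+3·2=7≤12, 5·1+2·2=9≤17, objective 26.
No feasible integer point exceeds 43.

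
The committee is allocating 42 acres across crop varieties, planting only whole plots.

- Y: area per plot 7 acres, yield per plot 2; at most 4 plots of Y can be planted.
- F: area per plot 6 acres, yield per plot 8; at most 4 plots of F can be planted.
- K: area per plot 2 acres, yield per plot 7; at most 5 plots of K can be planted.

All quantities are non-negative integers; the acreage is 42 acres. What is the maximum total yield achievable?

69

K has the best ratio (7/2); taking only K gives at most 5×7 = 35 (stopped by the supply cap of 5).
Mixing does better — 1×Y, 4×F, and 5×K: area 41 ≤ 42, yield 1·2 + 4·8 + 5·7 = 69.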